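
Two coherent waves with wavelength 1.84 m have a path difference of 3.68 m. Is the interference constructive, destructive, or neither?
constructive — path difference = 2λ, a whole number of wavelengths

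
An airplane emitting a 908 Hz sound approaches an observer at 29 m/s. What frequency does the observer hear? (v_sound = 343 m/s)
f_obs = f·v/(v − v_s) = 991.9 Hz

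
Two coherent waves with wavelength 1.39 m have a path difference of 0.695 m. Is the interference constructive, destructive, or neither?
destructive — path difference = 0.5λ, an odd multiple of λ/2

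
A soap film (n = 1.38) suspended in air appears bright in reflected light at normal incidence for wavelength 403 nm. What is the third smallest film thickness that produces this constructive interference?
2nt = (m − ½)λ with m = 3 → t = (m − ½)λ/(2n) = 365 nm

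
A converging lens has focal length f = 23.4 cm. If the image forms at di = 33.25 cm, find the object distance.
1/do = 1/f − 1/di → do = 78.99 cm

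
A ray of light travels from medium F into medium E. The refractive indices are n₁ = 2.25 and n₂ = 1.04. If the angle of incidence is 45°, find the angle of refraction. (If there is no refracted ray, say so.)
sin θ₂ = (n₁/n₂)·sin θ₁ = 1.53 > 1, so there is no refracted ray — the light undergoes total internal reflection.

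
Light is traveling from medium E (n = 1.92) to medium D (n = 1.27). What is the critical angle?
θc = arcsin(n₂/n₁) = 41.41°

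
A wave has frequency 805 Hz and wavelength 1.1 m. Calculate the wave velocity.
v = fλ = 885.5 m/s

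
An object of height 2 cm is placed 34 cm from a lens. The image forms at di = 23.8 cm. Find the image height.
hi = (-di/do) × ho = -1.4 cm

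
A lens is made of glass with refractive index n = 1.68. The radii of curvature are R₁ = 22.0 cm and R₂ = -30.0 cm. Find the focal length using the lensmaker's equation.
1/f = (n − 1)(1/R₁ − 1/R₂) → f = 18.67 cm (converging lens)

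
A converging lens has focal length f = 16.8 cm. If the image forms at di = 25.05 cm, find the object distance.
1/do = 1/f − 1/di → do = 51.01 cm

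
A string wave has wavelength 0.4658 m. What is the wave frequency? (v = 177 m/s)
f = v/λ = 380 Hz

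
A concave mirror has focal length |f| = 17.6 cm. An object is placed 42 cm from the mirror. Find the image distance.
f = +17.6 cm (concave); 1/di = 1/f − 1/do → di = 30.3 cm (real image, in front of mirror)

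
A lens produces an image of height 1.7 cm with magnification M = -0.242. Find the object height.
ho = |hi|/|M| = 7.025 cm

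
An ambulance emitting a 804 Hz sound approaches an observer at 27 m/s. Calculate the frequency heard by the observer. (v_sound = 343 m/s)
f_obs = f·v/(v − v_s) = 872.7 Hz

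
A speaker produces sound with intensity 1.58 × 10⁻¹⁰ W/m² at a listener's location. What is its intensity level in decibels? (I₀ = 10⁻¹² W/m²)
β = 10·log₁₀(I/I₀) = 21.99 dB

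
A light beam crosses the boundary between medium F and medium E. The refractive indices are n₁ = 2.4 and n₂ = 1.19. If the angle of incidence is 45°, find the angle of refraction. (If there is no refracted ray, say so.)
sin θ₂ = (n₁/n₂)·sin θ₁ = 1.426 > 1, so there is no refracted ray — the light undergoes total internal reflection.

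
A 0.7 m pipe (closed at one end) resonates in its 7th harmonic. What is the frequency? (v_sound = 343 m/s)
fₙ = nv/(4L) = 857.5 Hz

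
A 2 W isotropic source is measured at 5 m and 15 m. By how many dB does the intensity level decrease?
Δβ = 20·log₁₀(r₂/r₁) = 9.542 dB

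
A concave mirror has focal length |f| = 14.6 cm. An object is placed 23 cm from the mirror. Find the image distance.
f = +14.6 cm (concave); 1/di = 1/f − 1/do → di = 39.98 cm (real image, in front of mirror)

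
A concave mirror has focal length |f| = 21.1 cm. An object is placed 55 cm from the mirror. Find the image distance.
f = +21.1 cm (concave); 1/di = 1/f − 1/do → di = 34.23 cm (real image, in front of mirror)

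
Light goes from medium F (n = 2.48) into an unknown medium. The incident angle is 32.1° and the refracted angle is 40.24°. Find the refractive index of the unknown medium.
n₂ = n₁·sin θ₁ / sin θ₂ = 2.04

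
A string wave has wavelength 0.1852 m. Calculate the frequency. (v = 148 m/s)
f = v/λ = 799.1 Hz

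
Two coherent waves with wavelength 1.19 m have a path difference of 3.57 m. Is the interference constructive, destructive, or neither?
constructive — path difference = 3λ, a whole number of wavelengths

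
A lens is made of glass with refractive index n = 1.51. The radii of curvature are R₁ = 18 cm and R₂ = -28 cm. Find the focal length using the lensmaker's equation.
1/f = (n − 1)(1/R₁ − 1/R₂) → f = 21.48 cm (converging lens)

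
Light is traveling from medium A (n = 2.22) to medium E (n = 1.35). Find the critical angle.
θc = arcsin(n₂/n₁) = 37.45°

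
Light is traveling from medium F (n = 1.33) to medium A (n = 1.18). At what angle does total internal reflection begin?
θc = arcsin(n₂/n₁) = 62.53°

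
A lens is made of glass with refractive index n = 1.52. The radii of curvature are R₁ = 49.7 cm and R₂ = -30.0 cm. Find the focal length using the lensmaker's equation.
1/f = (n − 1)(1/R₁ − 1/R₂) → f = 35.98 cm (converging lens)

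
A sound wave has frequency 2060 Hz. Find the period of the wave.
T = 1/f = 4.854 × 10⁻⁴ s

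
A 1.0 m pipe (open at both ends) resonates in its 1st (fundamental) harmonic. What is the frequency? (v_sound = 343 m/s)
fₙ = nv/(2L) = 171.5 Hz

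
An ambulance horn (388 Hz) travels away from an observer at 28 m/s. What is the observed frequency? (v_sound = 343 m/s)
f_obs = f·v/(v + v_s) = 358.7 Hz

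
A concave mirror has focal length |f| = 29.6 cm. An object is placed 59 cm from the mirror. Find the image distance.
f = +29.6 cm (concave); 1/di = 1/f − 1/do → di = 59.4 cm (real image, in front of mirror)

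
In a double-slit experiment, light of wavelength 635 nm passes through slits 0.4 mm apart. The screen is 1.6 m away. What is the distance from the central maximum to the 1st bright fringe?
y = mλL/d = 2.54 mm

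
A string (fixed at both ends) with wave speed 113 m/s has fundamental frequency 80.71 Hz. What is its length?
L = v/(2f₁) = 0.7 m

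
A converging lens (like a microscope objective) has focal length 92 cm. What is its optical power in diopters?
P = 1/f = 1.087 D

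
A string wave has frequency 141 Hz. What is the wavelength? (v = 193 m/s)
λ = v/f = 1.369 m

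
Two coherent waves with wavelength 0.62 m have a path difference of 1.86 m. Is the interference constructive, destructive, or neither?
constructive — path difference = 3λ, a whole number of wavelengths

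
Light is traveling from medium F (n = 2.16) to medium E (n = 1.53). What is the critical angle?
θc = arcsin(n₂/n₁) = 45.1°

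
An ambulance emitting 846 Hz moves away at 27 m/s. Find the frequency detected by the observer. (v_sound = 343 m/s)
f_obs = f·v/(v + v_s) = 784.3 Hz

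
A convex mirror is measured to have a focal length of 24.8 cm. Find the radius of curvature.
R = 2|f| = 49.6 cm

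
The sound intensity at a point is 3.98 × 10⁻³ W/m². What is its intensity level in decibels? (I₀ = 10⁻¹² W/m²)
β = 10·log₁₀(I/I₀) = 96 dB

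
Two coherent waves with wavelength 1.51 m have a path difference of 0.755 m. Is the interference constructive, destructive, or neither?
destructive — path difference = 0.5λ, an odd multiple of λ/2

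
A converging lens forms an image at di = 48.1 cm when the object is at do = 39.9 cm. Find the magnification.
M = −di/do = -1.206 (inverted image)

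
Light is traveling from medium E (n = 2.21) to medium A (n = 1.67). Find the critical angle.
θc = arcsin(n₂/n₁) = 49.08°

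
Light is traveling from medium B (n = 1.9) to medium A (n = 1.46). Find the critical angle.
θc = arcsin(n₂/n₁) = 50.21°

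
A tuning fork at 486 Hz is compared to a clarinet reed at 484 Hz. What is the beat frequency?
2 Hz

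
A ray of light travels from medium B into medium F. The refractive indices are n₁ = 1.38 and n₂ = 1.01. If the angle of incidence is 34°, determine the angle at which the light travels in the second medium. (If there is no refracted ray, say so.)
sin θ₂ = (n₁/n₂)·sin θ₁ = 0.764 → θ₂ = 49.82°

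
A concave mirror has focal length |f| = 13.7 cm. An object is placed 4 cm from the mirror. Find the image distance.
f = +13.7 cm (concave); 1/di = 1/f − 1/do → di = -5.649 cm (virtual image, behind mirror)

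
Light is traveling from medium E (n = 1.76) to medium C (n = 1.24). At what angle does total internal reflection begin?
θc = arcsin(n₂/n₁) = 44.79°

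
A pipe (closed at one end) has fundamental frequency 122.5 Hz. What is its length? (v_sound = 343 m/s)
L = v/(4f₁) = 0.7 m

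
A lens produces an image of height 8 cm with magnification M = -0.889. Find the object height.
ho = |hi|/|M| = 8.999 cm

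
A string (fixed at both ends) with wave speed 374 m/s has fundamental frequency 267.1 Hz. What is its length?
L = v/(2f₁) = 0.7001 m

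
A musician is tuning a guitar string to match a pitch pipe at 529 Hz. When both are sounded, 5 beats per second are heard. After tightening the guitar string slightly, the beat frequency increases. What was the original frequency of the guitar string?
534 Hz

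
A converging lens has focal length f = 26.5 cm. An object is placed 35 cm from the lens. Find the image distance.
1/di = 1/f − 1/do → di = 109.1 cm (real image)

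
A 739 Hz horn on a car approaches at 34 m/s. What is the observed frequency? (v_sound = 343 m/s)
f_obs = f·v/(v − v_s) = 820.3 Hz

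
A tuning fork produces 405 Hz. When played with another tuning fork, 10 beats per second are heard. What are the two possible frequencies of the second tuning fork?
f₂ = 405 ± 10 Hz → 415 Hz or 395 Hz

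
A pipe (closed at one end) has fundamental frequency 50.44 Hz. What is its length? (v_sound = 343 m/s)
L = v/(4f₁) = 1.7 m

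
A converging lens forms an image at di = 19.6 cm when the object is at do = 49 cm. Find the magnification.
M = −di/do = -0.4 (inverted image)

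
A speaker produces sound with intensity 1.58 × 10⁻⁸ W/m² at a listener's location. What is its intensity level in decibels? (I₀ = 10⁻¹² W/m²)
β = 10·log₁₀(I/I₀) = 41.99 dB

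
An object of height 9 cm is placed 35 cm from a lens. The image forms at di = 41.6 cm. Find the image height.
hi = (-di/do) × ho = -10.7 cm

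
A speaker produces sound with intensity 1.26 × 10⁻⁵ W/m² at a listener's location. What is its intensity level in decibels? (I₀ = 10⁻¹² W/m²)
β = 10·log₁₀(I/I₀) = 71 dB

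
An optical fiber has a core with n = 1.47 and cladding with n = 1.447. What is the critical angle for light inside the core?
θc = arcsin(n_cladding/n_core) = 79.85°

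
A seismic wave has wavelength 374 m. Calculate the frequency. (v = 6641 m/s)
f = v/λ = 17.76 Hz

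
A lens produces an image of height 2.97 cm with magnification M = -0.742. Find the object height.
ho = |hi|/|M| = 4.003 cm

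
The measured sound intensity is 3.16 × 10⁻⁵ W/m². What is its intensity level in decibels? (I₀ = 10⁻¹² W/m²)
β = 10·log₁₀(I/I₀) = 75 dB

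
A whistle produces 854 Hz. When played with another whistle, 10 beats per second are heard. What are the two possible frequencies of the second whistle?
f₂ = 854 ± 10 Hz → 864 Hz or 844 Hz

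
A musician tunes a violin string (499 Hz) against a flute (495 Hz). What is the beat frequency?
4 Hz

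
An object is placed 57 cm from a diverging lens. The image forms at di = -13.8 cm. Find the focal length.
1/f = 1/do + 1/di → f = -18.21 cm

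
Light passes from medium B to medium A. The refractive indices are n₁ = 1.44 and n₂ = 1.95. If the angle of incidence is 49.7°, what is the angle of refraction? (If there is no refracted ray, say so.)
sin θ₂ = (n₁/n₂)·sin θ₁ = 0.5632 → θ₂ = 34.28°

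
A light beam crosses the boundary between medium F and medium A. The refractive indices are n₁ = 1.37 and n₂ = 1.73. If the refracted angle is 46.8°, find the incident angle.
sin θ₁ = (n₂/n₁)·sin θ₂ → θ₁ = 67°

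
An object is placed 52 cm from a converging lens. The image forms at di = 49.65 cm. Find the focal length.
1/f = 1/do + 1/di → f = 25.4 cm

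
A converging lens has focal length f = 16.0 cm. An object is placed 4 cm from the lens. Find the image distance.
1/di = 1/f − 1/do → di = -5.333 cm (virtual image)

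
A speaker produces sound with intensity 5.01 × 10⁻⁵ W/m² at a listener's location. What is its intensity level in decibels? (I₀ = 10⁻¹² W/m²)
β = 10·log₁₀(I/I₀) = 77 dB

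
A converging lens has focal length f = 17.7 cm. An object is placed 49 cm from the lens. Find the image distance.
1/di = 1/f − 1/do → di = 27.71 cm (real image)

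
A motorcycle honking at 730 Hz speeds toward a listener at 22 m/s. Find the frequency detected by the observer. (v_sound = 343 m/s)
f_obs = f·v/(v − v_s) = 780 Hz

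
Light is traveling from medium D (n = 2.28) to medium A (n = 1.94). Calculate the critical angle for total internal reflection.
θc = arcsin(n₂/n₁) = 58.31°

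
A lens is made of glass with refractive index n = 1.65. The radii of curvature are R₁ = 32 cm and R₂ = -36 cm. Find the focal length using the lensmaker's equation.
1/f = (n − 1)(1/R₁ − 1/R₂) → f = 26.06 cm (converging lens)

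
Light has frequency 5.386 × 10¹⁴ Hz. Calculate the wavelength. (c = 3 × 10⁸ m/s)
λ = c/f = 557 nm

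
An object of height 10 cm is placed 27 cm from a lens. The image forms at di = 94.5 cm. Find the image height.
hi = (-di/do) × ho = -35 cm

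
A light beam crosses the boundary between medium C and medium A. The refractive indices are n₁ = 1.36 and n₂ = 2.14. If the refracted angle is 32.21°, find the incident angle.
sin θ₁ = (n₂/n₁)·sin θ₂ → θ₁ = 57.01°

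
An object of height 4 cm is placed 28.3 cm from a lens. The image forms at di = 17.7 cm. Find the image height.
hi = (-di/do) × ho = -2.502 cm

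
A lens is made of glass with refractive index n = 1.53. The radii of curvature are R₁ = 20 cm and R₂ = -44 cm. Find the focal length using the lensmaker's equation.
1/f = (n − 1)(1/R₁ − 1/R₂) → f = 25.94 cm (converging lens)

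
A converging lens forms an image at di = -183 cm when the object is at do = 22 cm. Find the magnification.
M = −di/do = 8.318 (upright image)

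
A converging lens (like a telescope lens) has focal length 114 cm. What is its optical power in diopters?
P = 1/f = 0.8772 D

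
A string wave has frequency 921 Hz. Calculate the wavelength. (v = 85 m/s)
λ = v/f = 0.09229 m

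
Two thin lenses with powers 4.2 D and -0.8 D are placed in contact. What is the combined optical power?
P_total = P₁ + P₂ = 3.4 D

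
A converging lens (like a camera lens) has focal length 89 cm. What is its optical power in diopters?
P = 1/f = 1.124 D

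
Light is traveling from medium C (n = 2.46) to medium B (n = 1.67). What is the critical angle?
θc = arcsin(n₂/n₁) = 42.75°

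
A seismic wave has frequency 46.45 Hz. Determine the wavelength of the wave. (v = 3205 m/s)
λ = v/f = 69 m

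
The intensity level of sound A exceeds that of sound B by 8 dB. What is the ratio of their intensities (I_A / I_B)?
I_A/I_B = 10^(Δβ/10) = 6.31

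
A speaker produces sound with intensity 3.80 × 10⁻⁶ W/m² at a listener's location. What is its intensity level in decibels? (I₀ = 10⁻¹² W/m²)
β = 10·log₁₀(I/I₀) = 65.8 dB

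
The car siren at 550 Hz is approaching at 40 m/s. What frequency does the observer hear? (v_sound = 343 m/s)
f_obs = f·v/(v − v_s) = 622.6 Hz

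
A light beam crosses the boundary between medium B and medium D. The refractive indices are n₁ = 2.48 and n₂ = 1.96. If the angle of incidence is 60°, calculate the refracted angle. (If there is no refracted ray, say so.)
sin θ₂ = (n₁/n₂)·sin θ₁ = 1.096 > 1, so there is no refracted ray — the light undergoes total internal reflection.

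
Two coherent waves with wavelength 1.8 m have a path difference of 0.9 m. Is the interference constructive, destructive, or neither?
destructive — path difference = 0.5λ, an odd multiple of λ/2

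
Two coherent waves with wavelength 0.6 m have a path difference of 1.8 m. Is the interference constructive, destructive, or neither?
constructive — path difference = 3λ, a whole number of wavelengths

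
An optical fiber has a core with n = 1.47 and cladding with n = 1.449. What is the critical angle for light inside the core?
θc = arcsin(n_cladding/n_core) = 80.3°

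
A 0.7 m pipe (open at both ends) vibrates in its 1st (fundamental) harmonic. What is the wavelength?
λₙ = 2L/n = 1.4 m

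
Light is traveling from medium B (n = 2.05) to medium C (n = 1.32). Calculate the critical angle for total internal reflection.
θc = arcsin(n₂/n₁) = 40.08°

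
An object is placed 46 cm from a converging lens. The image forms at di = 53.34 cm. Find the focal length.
1/f = 1/do + 1/di → f = 24.7 cm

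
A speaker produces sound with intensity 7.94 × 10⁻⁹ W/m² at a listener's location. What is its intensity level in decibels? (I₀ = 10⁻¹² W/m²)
β = 10·log₁₀(I/I₀) = 39 dB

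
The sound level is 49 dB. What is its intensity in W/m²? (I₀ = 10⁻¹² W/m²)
I = I₀·10^(β/10) = 7.94 × 10⁻⁸ W/m²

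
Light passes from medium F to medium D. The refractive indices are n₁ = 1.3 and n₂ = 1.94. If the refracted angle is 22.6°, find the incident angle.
sin θ₁ = (n₂/n₁)·sin θ₂ → θ₁ = 34.99°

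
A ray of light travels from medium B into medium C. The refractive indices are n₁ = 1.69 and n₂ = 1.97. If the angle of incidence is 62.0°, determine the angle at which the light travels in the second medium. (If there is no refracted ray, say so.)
sin θ₂ = (n₁/n₂)·sin θ₁ = 0.7575 → θ₂ = 49.24°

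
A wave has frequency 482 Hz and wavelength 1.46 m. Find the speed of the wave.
v = fλ = 703.7 m/s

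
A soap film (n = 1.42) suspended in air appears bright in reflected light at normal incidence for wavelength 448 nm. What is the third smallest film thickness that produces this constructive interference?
2nt = (m − ½)λ with m = 3 → t = (m − ½)λ/(2n) = 394.4 nm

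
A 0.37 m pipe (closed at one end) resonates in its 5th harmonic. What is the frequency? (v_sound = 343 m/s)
fₙ = nv/(4L) = 1159 Hz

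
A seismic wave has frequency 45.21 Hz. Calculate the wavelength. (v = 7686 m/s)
λ = v/f = 170 m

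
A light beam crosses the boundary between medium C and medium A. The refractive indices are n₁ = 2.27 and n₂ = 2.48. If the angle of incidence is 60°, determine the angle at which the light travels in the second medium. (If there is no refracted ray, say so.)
sin θ₂ = (n₁/n₂)·sin θ₁ = 0.7927 → θ₂ = 52.44°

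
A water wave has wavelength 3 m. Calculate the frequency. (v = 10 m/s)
f = v/λ = 3.333 Hz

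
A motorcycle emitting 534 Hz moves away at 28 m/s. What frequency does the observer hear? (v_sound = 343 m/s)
f_obs = f·v/(v + v_s) = 493.7 Hz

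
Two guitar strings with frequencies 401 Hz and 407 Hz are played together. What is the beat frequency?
6 Hz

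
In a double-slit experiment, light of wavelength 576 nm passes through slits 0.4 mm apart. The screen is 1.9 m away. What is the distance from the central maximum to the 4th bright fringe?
y = mλL/d = 10.94 mm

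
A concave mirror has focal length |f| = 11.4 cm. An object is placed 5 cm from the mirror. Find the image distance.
f = +11.4 cm (concave); 1/di = 1/f − 1/do → di = -8.906 cm (virtual image, behind mirror)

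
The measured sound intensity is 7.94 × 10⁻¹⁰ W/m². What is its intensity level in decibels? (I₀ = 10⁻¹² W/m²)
β = 10·log₁₀(I/I₀) = 29 dB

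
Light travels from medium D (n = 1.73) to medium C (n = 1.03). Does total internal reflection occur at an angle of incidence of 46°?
θc = arcsin(n₂/n₁) = 36.54°; 46° > θc, so yes — total internal reflection.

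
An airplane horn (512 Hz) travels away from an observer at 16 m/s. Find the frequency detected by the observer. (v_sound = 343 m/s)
f_obs = f·v/(v + v_s) = 489.2 Hz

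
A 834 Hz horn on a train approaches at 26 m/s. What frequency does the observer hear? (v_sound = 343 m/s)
f_obs = f·v/(v − v_s) = 902.4 Hz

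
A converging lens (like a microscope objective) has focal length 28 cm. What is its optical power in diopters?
P = 1/f = 3.571 D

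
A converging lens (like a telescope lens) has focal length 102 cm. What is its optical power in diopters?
P = 1/f = 0.9804 D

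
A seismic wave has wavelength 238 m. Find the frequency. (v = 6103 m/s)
f = v/λ = 25.64 Hz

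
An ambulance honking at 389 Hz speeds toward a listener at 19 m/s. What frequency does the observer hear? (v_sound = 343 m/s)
f_obs = f·v/(v − v_s) = 411.8 Hz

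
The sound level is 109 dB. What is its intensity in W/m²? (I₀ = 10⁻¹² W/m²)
I = I₀·10^(β/10) = 7.94 × 10⁻² W/m²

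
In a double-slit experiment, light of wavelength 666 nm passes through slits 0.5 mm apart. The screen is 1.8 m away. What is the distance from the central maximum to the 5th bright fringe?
y = mλL/d = 11.99 mm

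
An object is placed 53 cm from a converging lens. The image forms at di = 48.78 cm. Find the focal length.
1/f = 1/do + 1/di → f = 25.4 cm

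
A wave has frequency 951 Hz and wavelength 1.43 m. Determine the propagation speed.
v = fλ = 1360 m/s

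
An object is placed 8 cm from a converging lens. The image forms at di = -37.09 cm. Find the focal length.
1/f = 1/do + 1/di → f = 10.2 cm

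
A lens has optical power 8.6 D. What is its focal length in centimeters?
f = 1/P = 11.63 cm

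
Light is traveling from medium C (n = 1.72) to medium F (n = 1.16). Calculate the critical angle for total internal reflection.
θc = arcsin(n₂/n₁) = 42.41°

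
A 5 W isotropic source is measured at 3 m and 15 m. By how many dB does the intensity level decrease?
Δβ = 20·log₁₀(r₂/r₁) = 13.98 dB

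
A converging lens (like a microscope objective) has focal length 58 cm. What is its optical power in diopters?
P = 1/f = 1.724 D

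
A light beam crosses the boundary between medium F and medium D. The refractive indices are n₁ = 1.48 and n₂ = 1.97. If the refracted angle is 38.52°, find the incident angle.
sin θ₁ = (n₂/n₁)·sin θ₂ → θ₁ = 55.99°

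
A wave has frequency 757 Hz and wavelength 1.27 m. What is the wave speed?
v = fλ = 961.4 m/s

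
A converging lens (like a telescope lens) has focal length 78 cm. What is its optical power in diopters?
P = 1/f = 1.282 D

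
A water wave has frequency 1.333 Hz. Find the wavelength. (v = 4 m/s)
λ = v/f = 3.001 m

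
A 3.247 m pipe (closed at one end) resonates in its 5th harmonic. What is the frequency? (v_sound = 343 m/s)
fₙ = nv/(4L) = 132 Hz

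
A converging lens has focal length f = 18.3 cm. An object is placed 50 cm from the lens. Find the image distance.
1/di = 1/f − 1/do → di = 28.86 cm (real image)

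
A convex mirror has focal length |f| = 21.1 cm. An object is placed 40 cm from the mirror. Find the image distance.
f = −21.1 cm (convex); 1/di = 1/f − 1/do → di = -13.81 cm (virtual image, behind mirror)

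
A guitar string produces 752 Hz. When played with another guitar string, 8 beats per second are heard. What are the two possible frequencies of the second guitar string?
f₂ = 752 ± 8 Hz → 760 Hz or 744 Hz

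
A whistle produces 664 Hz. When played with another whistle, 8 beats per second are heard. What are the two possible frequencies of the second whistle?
f₂ = 664 ± 8 Hz → 672 Hz or 656 Hz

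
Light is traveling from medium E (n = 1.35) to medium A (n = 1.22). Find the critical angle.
θc = arcsin(n₂/n₁) = 64.65°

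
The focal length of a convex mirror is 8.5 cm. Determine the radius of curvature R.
R = 2|f| = 17 cm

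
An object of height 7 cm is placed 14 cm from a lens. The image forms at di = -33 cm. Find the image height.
hi = (-di/do) × ho = 16.5 cm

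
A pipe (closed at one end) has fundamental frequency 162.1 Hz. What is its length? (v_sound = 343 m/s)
L = v/(4f₁) = 0.529 m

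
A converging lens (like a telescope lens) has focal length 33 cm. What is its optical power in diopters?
P = 1/f = 3.03 D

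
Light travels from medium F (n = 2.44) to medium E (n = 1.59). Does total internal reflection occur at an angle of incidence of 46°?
θc = arcsin(n₂/n₁) = 40.67°; 46° > θc, so yes — total internal reflection.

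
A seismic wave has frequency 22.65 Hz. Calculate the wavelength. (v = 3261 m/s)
λ = v/f = 144 m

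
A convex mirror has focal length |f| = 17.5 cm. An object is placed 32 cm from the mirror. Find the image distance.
f = −17.5 cm (convex); 1/di = 1/f − 1/do → di = -11.31 cm (virtual image, behind mirror)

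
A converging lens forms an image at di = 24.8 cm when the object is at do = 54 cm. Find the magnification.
M = −di/do = -0.4593 (inverted image)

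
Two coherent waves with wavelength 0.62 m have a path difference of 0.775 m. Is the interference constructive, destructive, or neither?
neither (partial) — path difference = 1.25λ, neither a whole number of wavelengths nor an odd multiple of λ/2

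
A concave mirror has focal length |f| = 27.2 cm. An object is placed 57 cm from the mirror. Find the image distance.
f = +27.2 cm (concave); 1/di = 1/f − 1/do → di = 52.03 cm (real image, in front of mirror)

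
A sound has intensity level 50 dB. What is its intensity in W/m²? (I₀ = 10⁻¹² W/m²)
I = I₀·10^(β/10) = 1.00 × 10⁻⁷ W/m²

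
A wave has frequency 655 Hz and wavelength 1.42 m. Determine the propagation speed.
v = fλ = 930.1 m/s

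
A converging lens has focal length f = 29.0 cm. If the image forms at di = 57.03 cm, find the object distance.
1/do = 1/f − 1/di → do = 59 cm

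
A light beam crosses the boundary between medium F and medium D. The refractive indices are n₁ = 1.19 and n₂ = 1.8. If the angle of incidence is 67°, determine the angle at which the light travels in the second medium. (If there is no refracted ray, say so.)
sin θ₂ = (n₁/n₂)·sin θ₁ = 0.6086 → θ₂ = 37.49°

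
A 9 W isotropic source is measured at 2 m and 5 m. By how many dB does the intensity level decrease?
Δβ = 20·log₁₀(r₂/r₁) = 7.959 dB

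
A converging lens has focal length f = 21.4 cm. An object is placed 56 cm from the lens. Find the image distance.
1/di = 1/f − 1/do → di = 34.64 cm (real image)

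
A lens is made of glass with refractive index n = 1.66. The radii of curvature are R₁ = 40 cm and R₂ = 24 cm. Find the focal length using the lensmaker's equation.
1/f = (n − 1)(1/R₁ − 1/R₂) → f = -90.91 cm (diverging lens)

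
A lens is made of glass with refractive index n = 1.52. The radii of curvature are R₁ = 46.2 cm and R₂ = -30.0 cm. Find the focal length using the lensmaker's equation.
1/f = (n − 1)(1/R₁ − 1/R₂) → f = 34.98 cm (converging lens)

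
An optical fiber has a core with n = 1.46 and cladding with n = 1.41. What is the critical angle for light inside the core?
θc = arcsin(n_cladding/n_core) = 74.96°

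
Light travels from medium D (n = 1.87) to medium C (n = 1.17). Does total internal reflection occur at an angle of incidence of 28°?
θc = arcsin(n₂/n₁) = 38.73°; 28° < θc, so no — the ray refracts.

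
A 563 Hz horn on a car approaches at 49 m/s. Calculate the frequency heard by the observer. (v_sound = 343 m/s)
f_obs = f·v/(v − v_s) = 656.8 Hz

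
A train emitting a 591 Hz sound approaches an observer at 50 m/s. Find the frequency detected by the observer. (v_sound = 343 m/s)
f_obs = f·v/(v − v_s) = 691.9 Hz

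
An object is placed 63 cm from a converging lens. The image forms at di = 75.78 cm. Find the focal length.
1/f = 1/do + 1/di → f = 34.4 cm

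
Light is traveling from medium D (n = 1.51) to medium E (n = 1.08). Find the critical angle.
θc = arcsin(n₂/n₁) = 45.66°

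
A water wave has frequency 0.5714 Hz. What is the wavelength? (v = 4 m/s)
λ = v/f = 7 m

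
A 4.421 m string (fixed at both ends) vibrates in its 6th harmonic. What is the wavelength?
λₙ = 2L/n = 1.474 m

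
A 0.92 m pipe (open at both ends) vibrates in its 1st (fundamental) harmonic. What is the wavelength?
λₙ = 2L/n = 1.84 m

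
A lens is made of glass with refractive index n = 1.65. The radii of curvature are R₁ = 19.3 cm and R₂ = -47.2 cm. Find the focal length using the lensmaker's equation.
1/f = (n − 1)(1/R₁ − 1/R₂) → f = 21.07 cm (converging lens)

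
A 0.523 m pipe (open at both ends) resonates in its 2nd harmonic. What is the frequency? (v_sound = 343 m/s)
fₙ = nv/(2L) = 655.8 Hz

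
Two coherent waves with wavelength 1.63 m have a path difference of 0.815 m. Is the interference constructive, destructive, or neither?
destructive — path difference = 0.5λ, an odd multiple of λ/2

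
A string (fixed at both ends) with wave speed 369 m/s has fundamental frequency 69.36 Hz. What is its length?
L = v/(2f₁) = 2.66 m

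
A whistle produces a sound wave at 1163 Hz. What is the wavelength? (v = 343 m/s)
λ = v/f = 0.2949 m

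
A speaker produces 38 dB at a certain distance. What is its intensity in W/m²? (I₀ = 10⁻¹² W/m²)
I = I₀·10^(β/10) = 6.31 × 10⁻⁹ W/m²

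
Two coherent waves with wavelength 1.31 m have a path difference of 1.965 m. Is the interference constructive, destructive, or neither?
destructive — path difference = 1.5λ, an odd multiple of λ/2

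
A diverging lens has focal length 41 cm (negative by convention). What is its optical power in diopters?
P = 1/f = -2.439 D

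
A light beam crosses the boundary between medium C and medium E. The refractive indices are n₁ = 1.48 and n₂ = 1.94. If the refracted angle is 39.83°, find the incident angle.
sin θ₁ = (n₂/n₁)·sin θ₂ → θ₁ = 57.1°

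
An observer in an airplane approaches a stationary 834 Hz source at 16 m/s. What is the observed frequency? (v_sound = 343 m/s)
f_obs = f·(v + v_o)/v = 872.9 Hz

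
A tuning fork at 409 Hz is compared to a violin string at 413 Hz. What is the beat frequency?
4 Hz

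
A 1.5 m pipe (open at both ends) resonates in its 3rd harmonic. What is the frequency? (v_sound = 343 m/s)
fₙ = nv/(2L) = 343 Hz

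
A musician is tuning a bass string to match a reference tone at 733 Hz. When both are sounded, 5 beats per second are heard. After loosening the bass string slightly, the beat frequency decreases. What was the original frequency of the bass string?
738 Hz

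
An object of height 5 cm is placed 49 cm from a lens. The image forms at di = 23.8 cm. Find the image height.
hi = (-di/do) × ho = -2.429 cm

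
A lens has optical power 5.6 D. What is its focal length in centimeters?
f = 1/P = 17.86 cm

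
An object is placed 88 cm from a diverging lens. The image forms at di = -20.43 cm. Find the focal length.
1/f = 1/do + 1/di → f = -26.61 cm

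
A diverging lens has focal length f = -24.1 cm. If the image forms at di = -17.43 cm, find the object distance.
1/do = 1/f − 1/di → do = 62.98 cm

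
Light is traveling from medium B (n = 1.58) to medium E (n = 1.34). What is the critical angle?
θc = arcsin(n₂/n₁) = 58.01°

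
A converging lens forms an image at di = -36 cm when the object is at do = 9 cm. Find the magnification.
M = −di/do = 4 (upright image)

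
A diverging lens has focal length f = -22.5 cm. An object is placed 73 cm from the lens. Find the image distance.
1/di = 1/f − 1/do → di = -17.2 cm (virtual image)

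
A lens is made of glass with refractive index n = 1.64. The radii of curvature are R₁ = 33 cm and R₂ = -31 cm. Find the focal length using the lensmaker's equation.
1/f = (n − 1)(1/R₁ − 1/R₂) → f = 24.98 cm (converging lens)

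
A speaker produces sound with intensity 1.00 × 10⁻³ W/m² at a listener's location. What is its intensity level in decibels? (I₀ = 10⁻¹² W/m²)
β = 10·log₁₀(I/I₀) = 90 dB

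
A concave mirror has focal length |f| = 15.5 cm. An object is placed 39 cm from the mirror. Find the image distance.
f = +15.5 cm (concave); 1/di = 1/f − 1/do → di = 25.72 cm (real image, in front of mirror)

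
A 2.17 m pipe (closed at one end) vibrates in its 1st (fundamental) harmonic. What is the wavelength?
λₙ = 4L/n = 8.68 m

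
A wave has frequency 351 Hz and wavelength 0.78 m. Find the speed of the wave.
v = fλ = 273.8 m/s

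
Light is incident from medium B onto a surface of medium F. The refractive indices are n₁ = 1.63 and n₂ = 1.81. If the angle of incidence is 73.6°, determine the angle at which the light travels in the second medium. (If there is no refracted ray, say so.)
sin θ₂ = (n₁/n₂)·sin θ₁ = 0.8639 → θ₂ = 59.76°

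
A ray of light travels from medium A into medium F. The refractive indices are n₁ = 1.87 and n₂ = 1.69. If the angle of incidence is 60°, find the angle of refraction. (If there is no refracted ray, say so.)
sin θ₂ = (n₁/n₂)·sin θ₁ = 0.9583 → θ₂ = 73.39°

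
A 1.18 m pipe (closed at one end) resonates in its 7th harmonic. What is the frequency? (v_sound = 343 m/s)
fₙ = nv/(4L) = 508.7 Hz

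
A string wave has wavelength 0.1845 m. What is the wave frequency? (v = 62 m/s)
f = v/λ = 336 Hz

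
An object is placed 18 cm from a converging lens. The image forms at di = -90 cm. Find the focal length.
1/f = 1/do + 1/di → f = 22.5 cm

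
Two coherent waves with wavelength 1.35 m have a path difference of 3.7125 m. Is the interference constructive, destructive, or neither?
neither (partial) — path difference = 2.75λ, neither a whole number of wavelengths nor an odd multiple of λ/2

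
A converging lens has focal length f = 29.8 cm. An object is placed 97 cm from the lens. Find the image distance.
1/di = 1/f − 1/do → di = 43.01 cm (real image)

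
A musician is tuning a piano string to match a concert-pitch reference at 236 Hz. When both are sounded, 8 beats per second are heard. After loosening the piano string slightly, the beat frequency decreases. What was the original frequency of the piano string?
244 Hz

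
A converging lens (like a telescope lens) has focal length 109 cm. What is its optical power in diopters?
P = 1/f = 0.9174 D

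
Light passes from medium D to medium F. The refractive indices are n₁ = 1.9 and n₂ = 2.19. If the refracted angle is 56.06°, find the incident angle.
sin θ₁ = (n₂/n₁)·sin θ₂ → θ₁ = 72.99°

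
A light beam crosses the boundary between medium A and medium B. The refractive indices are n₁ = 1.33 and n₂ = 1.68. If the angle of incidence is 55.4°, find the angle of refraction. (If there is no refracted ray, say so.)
sin θ₂ = (n₁/n₂)·sin θ₁ = 0.6516 → θ₂ = 40.67°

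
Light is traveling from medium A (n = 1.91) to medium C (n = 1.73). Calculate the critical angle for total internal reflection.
θc = arcsin(n₂/n₁) = 64.93°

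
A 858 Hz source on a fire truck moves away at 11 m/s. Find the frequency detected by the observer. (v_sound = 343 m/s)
f_obs = f·v/(v + v_s) = 831.3 Hz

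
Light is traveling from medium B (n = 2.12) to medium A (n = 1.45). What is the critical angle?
θc = arcsin(n₂/n₁) = 43.15°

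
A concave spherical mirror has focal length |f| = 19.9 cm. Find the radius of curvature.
R = 2|f| = 39.8 cm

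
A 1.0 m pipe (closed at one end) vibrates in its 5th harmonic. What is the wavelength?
λₙ = 4L/n = 0.8 m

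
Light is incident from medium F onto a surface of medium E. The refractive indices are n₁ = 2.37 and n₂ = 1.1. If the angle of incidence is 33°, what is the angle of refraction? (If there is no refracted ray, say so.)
sin θ₂ = (n₁/n₂)·sin θ₁ = 1.173 > 1, so there is no refracted ray — the light undergoes total internal reflection.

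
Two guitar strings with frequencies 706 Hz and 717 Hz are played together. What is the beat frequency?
11 Hz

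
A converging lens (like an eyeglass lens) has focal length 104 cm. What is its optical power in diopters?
P = 1/f = 0.9615 D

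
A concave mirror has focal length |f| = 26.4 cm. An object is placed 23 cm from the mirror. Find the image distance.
f = +26.4 cm (concave); 1/di = 1/f − 1/do → di = -178.6 cm (virtual image, behind mirror)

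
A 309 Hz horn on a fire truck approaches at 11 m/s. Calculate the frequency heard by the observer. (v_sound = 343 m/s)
f_obs = f·v/(v − v_s) = 319.2 Hz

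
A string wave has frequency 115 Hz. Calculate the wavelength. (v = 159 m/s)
λ = v/f = 1.383 m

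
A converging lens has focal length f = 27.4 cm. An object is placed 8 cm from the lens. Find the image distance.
1/di = 1/f − 1/do → di = -11.3 cm (virtual image)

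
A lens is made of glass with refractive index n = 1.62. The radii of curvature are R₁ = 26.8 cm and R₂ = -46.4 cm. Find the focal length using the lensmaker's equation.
1/f = (n − 1)(1/R₁ − 1/R₂) → f = 27.4 cm (converging lens)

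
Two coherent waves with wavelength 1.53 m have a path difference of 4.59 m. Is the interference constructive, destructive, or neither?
constructive — path difference = 3λ, a whole number of wavelengths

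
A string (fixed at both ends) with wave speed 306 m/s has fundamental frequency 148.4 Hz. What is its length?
L = v/(2f₁) = 1.031 m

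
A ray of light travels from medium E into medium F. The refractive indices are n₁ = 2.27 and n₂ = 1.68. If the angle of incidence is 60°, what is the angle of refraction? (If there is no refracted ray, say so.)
sin θ₂ = (n₁/n₂)·sin θ₁ = 1.17 > 1, so there is no refracted ray — the light undergoes total internal reflection.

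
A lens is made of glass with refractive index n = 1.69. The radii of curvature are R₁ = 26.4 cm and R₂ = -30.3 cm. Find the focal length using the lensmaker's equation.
1/f = (n − 1)(1/R₁ − 1/R₂) → f = 20.45 cm (converging lens)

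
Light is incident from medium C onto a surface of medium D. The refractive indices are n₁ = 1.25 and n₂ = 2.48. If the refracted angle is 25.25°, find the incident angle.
sin θ₁ = (n₂/n₁)·sin θ₂ → θ₁ = 57.81°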